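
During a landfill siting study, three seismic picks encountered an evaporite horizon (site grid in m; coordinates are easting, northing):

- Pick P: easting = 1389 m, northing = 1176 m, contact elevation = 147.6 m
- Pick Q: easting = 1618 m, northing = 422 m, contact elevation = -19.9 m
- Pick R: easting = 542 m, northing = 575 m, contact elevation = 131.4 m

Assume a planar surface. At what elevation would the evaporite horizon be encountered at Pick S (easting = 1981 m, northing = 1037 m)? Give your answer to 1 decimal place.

Let the plane be z = a·easting + b·northing + c.
Pick Q−Pick P: 229a − 754b = −167.5;  Pick R−Pick P: −847a − 601b = −16.2.
Solving gives a = −0.113946, b = 0.187542.
Then c = 147.6 − a·1389 − b·1176 = 85.32.
At (1981, 1037): z = −225.7 + 194.5 + 85.32 = 54.1 m.

54.1 m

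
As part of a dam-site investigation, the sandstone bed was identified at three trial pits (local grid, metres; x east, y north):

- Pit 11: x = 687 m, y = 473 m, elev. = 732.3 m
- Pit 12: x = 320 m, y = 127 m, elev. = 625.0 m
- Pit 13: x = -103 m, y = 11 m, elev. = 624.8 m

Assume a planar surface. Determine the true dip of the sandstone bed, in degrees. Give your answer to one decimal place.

24.4°

Two edge vectors: Pit 11→Pit 12 = (-367, -346, -107.3), Pit 11→Pit 13 = (-790, -462, -107.5).
Normal n = (Pit 11→Pit 12) × (Pit 11→Pit 13) = (-12377.6, 45314.5, -103786).
So ∂z/∂x = −n_x/n_z = −0.11926 and ∂z/∂y = −n_y/n_z = 0.43661.
Gradient magnitude |∇z| = √(a² + b²) = √(0.01422 + 0.19063) = 0.45261.
True dip = arctan(0.45261) = 24.4°, dipping toward SSE (azimuth ≈ 165°).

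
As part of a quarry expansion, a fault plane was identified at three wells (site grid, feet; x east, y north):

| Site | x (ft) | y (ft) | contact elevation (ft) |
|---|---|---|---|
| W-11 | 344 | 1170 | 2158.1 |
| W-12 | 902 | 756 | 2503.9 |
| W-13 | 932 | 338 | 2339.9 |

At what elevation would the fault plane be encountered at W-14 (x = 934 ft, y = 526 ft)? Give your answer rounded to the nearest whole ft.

Let the plane be z = a·x + b·y + c.
W-12−W-11: 558a − 414b = 345.8;  W-13−W-11: 588a − 832b = 181.8.
Solving gives a = 0.96203, b = 0.46139.
Then c = 2158.1 − a·344 − b·1170 = 1287.33.
At (934, 526): z = 898.5 + 242.7 + 1287.33 = 2428.6 ft.

2429 ft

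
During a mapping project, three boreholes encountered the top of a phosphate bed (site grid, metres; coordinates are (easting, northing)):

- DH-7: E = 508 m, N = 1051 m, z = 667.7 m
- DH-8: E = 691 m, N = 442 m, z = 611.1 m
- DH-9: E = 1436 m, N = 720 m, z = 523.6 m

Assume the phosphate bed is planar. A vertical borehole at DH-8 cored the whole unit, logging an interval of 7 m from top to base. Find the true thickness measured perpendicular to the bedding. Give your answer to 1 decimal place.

6.9 m

Let the plane be z = a·E + b·N + c.
DH-8−DH-7: 183a − 609b = −56.6;  DH-9−DH-7: 928a − 331b = −144.1.
Solving gives a = −0.13679, b = 0.05183.
|∇z| = √(a²+b²) = 0.14628, so dip δ = arctan(0.14628) = 8.32°.
True thickness = vertical thickness × cos δ = 7 × cos 8.32° = 6.9 m.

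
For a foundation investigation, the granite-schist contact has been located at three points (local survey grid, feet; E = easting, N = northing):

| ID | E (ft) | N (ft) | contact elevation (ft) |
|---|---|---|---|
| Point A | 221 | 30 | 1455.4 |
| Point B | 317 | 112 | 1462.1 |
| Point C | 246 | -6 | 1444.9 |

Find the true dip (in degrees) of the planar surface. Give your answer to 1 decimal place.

13.6°

Let the plane be z = a·E + b·N + c.
Point B−Point A: 96a + 82b = 6.7;  Point C−Point A: 25a − 36b = −10.5.
Solving gives a = −0.11257, b = 0.21349.
Gradient magnitude |∇z| = √(a² + b²) = √(0.01267 + 0.04558) = 0.24135.
True dip = arctan(0.24135) = 13.6°, dipping toward SSE (azimuth ≈ 152°).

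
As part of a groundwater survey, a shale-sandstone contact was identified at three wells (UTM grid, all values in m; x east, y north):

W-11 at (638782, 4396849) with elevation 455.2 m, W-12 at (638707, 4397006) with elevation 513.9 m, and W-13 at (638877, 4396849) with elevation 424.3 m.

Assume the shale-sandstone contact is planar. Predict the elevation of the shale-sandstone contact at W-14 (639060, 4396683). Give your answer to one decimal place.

328.5 m

Let the plane be z = a·x + b·y + c.
W-12−W-11: −75a + 157b = 58.7;  W-13−W-11: 95a + 0b = −30.9.
Solving gives a = −0.325263158, b = 0.218504861.
Then c = 455.2 − a·638782 − b·4396849 = −752505.43.
At (639060, 4396683): z = −207862.7 + 960696.6 − 752505.43 = 328.5 m.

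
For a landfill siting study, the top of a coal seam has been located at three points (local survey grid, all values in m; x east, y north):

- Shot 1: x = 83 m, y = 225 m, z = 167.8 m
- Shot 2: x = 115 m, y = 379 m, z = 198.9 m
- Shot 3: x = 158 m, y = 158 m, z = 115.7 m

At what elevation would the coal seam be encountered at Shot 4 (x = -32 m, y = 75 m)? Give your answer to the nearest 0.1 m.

Two edge vectors: Shot 1→Shot 2 = (32, 154, 31.1), Shot 1→Shot 3 = (75, -67, -52.1).
Normal n = (Shot 1→Shot 2) × (Shot 1→Shot 3) = (-5939.7, 3999.7, -13694).
So ∂z/∂x = −n_x/n_z = −0.43374 and ∂z/∂y = −n_y/n_z = 0.29208.
Intercept c from Shot 1: 167.8 + 36.00 − 65.72 = 138.08.
At (-32, 75): z = 13.9 + 21.9 + 138.08 = 173.9 m.

173.9 m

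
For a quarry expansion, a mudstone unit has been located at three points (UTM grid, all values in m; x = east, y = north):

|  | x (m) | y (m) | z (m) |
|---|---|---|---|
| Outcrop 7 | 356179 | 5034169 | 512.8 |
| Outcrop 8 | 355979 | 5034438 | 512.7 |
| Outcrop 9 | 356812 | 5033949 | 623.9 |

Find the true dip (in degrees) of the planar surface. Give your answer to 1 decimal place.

Two edge vectors: Outcrop 7→Outcrop 8 = (-200, 269, -0.1), Outcrop 7→Outcrop 9 = (633, -220, 111.1).
Normal n = (Outcrop 7→Outcrop 8) × (Outcrop 7→Outcrop 9) = (29863.9, 22156.7, -126277).
So ∂z/∂x = −n_x/n_z = 0.23650 and ∂z/∂y = −n_y/n_z = 0.17546.
Gradient magnitude |∇z| = √(a² + b²) = √(0.05593 + 0.03079) = 0.29448.
True dip = arctan(0.29448) = 16.4°, dipping toward SW (azimuth ≈ 233°).

16.4°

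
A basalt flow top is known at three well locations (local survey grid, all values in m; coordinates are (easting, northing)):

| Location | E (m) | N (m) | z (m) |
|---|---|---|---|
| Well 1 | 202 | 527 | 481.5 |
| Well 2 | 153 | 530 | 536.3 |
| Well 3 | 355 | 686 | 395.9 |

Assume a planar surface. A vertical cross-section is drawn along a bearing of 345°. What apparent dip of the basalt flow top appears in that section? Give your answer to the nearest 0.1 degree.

Two edge vectors: Well 1→Well 2 = (-49, 3, 54.8), Well 1→Well 3 = (153, 159, -85.6).
Normal n = (Well 1→Well 2) × (Well 1→Well 3) = (-8970, 4190, -8250).
So ∂z/∂E = −n_x/n_z = −1.08727 and ∂z/∂N = −n_y/n_z = 0.50788.
Unit vector along 345° is (sin 345°, cos 345°) = (-0.2588, 0.9659).
Slope in that direction = a·(-0.2588) + b·(0.9659) = 0.77198.
Apparent dip = arctan|0.77198| = 37.7° (true dip is 50.2°, so apparent ≤ true as expected).

37.7°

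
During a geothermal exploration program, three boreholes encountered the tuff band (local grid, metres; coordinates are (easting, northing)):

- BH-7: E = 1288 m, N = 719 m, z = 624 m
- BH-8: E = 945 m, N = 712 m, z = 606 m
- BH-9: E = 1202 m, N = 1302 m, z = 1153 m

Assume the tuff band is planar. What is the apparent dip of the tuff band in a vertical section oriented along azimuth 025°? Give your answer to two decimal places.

Let the plane be z = a·E + b·N + c.
BH-8−BH-7: −343a − 7b = −18;  BH-9−BH-7: −86a + 583b = 529.
Solving gives a = 0.03386, b = 0.91237.
Unit vector along 025° is (sin 25°, cos 25°) = (0.4226, 0.9063).
Slope in that direction = a·(0.4226) + b·(0.9063) = 0.84120.
Apparent dip = arctan|0.84120| = 40.07° (true dip is 42.4°, so apparent ≤ true as expected).

40.07°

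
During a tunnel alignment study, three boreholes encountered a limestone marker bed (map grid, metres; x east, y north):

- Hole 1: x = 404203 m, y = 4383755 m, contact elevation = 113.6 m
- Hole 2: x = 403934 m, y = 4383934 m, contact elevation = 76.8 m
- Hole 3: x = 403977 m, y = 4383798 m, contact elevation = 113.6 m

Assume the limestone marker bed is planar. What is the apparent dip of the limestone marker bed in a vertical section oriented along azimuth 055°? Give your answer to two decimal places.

Two edge vectors: Hole 1→Hole 2 = (-269, 179, -36.8), Hole 1→Hole 3 = (-226, 43, 0).
Normal n = (Hole 1→Hole 2) × (Hole 1→Hole 3) = (1582.4, 8316.8, 28887).
So ∂z/∂x = −n_x/n_z = −0.05478 and ∂z/∂y = −n_y/n_z = −0.28791.
Unit vector along 055° is (sin 55°, cos 55°) = (0.8192, 0.5736).
Slope in that direction = a·(0.8192) + b·(0.5736) = −0.21001.
Apparent dip = arctan|0.21001| = 11.86° (true dip is 16.3°, so apparent ≤ true as expected).

11.86°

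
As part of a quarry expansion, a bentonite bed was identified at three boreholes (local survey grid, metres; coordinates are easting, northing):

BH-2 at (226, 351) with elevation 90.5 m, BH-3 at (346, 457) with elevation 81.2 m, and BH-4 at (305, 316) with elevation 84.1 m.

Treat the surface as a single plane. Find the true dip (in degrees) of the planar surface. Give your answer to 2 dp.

Let the plane be z = a·easting + b·northing + c.
BH-3−BH-2: 120a + 106b = −9.3;  BH-4−BH-2: 79a − 35b = −6.4.
Solving gives a = −0.07984, b = 0.00265.
Gradient magnitude |∇z| = √(a² + b²) = √(0.00637 + 0.00001) = 0.07988.
True dip = arctan(0.07988) = 4.57°, dipping toward E (azimuth ≈ 092°).

4.57°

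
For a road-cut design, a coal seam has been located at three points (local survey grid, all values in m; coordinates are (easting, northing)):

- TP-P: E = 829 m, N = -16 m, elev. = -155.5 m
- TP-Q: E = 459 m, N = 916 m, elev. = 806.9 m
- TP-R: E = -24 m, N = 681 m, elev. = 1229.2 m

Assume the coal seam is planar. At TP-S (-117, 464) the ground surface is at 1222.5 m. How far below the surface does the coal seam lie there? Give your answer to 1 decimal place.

10.7 m

Let the plane be z = a·E + b·N + c.
TP-Q−TP-P: −370a + 932b = 962.4;  TP-R−TP-P: −853a + 697b = 1384.7.
Solving gives a = −1.15386, b = 0.57454.
Then c = -155.5 − a·829 − b·-16 = 810.25.
At (-117, 464): z_contact = 135.00 + 266.59 + 810.25 = 1211.83 m.
Depth below ground = 1222.5 − 1211.83 = 10.7 m.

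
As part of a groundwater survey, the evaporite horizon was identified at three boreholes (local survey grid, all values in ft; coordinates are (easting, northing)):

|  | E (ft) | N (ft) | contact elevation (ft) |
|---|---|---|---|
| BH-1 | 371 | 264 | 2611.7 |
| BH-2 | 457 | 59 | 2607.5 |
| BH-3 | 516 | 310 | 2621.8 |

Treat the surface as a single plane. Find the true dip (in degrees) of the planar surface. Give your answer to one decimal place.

Let the plane be z = a·E + b·N + c.
BH-2−BH-1: 86a − 205b = −4.2;  BH-3−BH-1: 145a + 46b = 10.1.
Solving gives a = 0.05574, b = 0.04387.
Gradient magnitude |∇z| = √(a² + b²) = √(0.00311 + 0.00192) = 0.07093.
True dip = arctan(0.07093) = 4.1°, dipping toward SW (azimuth ≈ 232°).

4.1°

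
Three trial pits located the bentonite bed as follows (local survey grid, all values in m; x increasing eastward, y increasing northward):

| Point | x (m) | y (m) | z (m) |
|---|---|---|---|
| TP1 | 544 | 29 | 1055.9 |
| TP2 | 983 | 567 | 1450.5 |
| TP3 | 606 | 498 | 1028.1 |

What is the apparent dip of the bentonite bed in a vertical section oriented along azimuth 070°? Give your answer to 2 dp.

Let the plane be z = a·x + b·y + c.
TP2−TP1: 439a + 538b = 394.6;  TP3−TP1: 62a + 469b = −27.8.
Solving gives a = 1.15932, b = −0.21253.
Unit vector along 070° is (sin 70°, cos 70°) = (0.9397, 0.3420).
Slope in that direction = a·(0.9397) + b·(0.3420) = 1.01672.
Apparent dip = arctan|1.01672| = 45.47° (true dip is 49.7°, so apparent ≤ true as expected).

45.47°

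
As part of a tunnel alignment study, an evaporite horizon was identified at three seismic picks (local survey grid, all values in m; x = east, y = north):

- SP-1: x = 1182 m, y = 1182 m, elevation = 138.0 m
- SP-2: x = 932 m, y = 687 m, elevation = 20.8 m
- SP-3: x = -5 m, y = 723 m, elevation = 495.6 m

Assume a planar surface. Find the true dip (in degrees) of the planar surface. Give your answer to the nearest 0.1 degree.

34.5°

Let the plane be z = a·x + b·y + c.
SP-2−SP-1: −250a − 495b = −117.2;  SP-3−SP-1: −1187a − 459b = 357.6.
Solving gives a = −0.48815, b = 0.48331.
Gradient magnitude |∇z| = √(a² + b²) = √(0.23829 + 0.23359) = 0.68694.
True dip = arctan(0.68694) = 34.5°, dipping toward SE (azimuth ≈ 135°).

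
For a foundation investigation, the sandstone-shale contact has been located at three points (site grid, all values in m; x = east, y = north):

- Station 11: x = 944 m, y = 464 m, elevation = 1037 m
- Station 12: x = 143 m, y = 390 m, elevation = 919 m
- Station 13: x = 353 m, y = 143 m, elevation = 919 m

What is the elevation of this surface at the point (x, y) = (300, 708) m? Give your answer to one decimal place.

Let the plane be z = a·x + b·y + c.
Station 12−Station 11: −801a − 74b = −118;  Station 13−Station 11: −591a − 321b = −118.
Solving gives a = 0.13659, b = 0.11613.
Then c = 1037 − a·944 − b·464 = 854.18.
At (300, 708): z = 41.0 + 82.2 + 854.18 = 977.4 m.

977.4 m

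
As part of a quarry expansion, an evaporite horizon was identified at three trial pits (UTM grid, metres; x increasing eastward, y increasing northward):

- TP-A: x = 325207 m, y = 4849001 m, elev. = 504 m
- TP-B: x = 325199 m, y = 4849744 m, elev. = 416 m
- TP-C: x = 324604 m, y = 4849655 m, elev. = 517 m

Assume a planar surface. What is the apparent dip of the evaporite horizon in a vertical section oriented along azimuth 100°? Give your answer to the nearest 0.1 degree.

Two edge vectors: TP-A→TP-B = (-8, 743, -88), TP-A→TP-C = (-603, 654, 13).
Normal n = (TP-A→TP-B) × (TP-A→TP-C) = (67211, 53168, 442797).
So ∂z/∂x = −n_x/n_z = −0.15179 and ∂z/∂y = −n_y/n_z = −0.12007.
Unit vector along 100° is (sin 100°, cos 100°) = (0.9848, -0.1736).
Slope in that direction = a·(0.9848) + b·(-0.1736) = −0.12863.
Apparent dip = arctan|0.12863| = 7.3° (true dip is 11.0°, so apparent ≤ true as expected).

7.3°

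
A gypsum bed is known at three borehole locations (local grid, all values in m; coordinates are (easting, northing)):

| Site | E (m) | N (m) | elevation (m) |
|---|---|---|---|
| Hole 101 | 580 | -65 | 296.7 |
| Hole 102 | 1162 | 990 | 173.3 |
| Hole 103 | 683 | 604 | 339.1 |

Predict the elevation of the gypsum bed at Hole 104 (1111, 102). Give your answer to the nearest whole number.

78 m

Two edge vectors: Hole 101→Hole 102 = (582, 1055, -123.4), Hole 101→Hole 103 = (103, 669, 42.4).
Normal n = (Hole 101→Hole 102) × (Hole 101→Hole 103) = (127286.6, -37387, 280693).
So ∂z/∂E = −n_x/n_z = −0.45347 and ∂z/∂N = −n_y/n_z = 0.13320.
Intercept c from Hole 101: 296.7 + 263.01 + 8.66 = 568.37.
At (1111, 102): z = −503.8 + 13.6 + 568.37 = 78.1 m.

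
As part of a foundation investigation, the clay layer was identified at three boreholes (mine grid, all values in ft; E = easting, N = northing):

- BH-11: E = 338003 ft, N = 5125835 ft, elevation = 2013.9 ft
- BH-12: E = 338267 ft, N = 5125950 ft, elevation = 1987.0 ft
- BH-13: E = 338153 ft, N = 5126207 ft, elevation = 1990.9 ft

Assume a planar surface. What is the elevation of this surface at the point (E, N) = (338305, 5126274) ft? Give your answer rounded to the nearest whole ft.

1975 ft

Let the plane be z = a·E + b·N + c.
BH-12−BH-11: 264a + 115b = −26.9;  BH-13−BH-11: 150a + 372b = −23.
Solving gives a = −0.09093357, b = −0.02516119.
Then c = 2013.9 − a·338003 − b·5125835 = 161721.85.
At (338305, 5126274): z = −30763.3 − 128983.2 + 161721.85 = 1975.4 ft.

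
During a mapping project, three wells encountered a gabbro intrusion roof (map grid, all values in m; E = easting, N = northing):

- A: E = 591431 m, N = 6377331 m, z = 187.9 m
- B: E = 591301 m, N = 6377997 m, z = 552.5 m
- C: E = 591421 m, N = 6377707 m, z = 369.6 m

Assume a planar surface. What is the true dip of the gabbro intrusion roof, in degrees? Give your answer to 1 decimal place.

Let the plane be z = a·E + b·N + c.
B−A: −130a + 666b = 364.6;  C−A: −10a + 376b = 181.7.
Solving gives a = −0.38080, b = 0.47312.
Gradient magnitude |∇z| = √(a² + b²) = √(0.14501 + 0.22384) = 0.60733.
True dip = arctan(0.60733) = 31.3°, dipping toward SE (azimuth ≈ 141°).

31.3°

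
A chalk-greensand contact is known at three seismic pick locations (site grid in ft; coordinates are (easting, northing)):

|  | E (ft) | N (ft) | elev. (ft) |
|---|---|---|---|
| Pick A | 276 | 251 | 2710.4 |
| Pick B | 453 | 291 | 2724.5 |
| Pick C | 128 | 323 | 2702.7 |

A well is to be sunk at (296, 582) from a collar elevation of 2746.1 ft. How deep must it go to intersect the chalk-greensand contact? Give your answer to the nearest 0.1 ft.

21.4 ft

Let the plane be z = a·E + b·N + c.
Pick B−Pick A: 177a + 40b = 14.1;  Pick C−Pick A: −148a + 72b = −7.7.
Solving gives a = 0.07090, b = 0.03879.
Then c = 2710.4 − a·276 − b·251 = 2681.10.
At (296, 582): z_contact = 20.99 + 22.57 + 2681.10 = 2724.66 ft.
Depth below ground = 2746.1 − 2724.66 = 21.4 ft.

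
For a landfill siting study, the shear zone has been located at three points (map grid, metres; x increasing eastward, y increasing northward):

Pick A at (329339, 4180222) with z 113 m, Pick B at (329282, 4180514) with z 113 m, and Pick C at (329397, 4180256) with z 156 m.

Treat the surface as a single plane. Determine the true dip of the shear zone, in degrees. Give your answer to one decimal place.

Let the plane be z = a·x + b·y + c.
Pick B−Pick A: −57a + 292b = 0;  Pick C−Pick A: 58a + 34b = 43.
Solving gives a = 0.66525, b = 0.12986.
Gradient magnitude |∇z| = √(a² + b²) = √(0.44256 + 0.01686) = 0.67781.
True dip = arctan(0.67781) = 34.1°, dipping toward W (azimuth ≈ 259°).

34.1°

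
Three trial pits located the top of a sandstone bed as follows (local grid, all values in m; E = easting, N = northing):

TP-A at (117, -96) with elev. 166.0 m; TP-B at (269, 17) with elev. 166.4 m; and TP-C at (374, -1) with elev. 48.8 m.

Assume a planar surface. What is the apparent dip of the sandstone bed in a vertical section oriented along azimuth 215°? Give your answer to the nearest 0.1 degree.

25.8°

Let the plane be z = a·E + b·N + c.
TP-B−TP-A: 152a + 113b = 0.4;  TP-C−TP-A: 257a + 95b = −117.2.
Solving gives a = −0.90964, b = 1.22712.
Unit vector along 215° is (sin 215°, cos 215°) = (-0.5736, -0.8192).
Slope in that direction = a·(-0.5736) + b·(-0.8192) = −0.48345.
Apparent dip = arctan|0.48345| = 25.8° (true dip is 56.8°, so apparent ≤ true as expected).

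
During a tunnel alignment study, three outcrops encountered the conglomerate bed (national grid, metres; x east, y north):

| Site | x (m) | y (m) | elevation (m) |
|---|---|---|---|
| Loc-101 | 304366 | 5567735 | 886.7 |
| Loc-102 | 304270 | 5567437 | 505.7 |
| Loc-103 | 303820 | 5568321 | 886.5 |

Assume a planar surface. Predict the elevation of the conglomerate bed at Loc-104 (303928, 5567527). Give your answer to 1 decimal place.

Two edge vectors: Loc-101→Loc-102 = (-96, -298, -381), Loc-101→Loc-103 = (-546, 586, -0.2).
Normal n = (Loc-101→Loc-102) × (Loc-101→Loc-103) = (223325.6, 208006.8, -218964).
So ∂z/∂x = −n_x/n_z = 1.019919256 and ∂z/∂y = −n_y/n_z = 0.949958897.
Intercept c from Loc-101: 886.7 − 310428.74 − 5289119.40 = −5598661.45.
At (303928, 5567527): z = 309982.0 + 5288921.8 − 5598661.45 = 242.4 m.

242.4 m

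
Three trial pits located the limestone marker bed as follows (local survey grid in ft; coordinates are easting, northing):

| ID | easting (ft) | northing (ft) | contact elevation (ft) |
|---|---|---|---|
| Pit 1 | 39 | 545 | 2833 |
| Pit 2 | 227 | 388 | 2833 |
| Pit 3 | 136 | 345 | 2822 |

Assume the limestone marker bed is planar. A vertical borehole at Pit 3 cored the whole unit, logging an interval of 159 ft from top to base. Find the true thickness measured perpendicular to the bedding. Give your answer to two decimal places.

157.86 ft

Two edge vectors: Pit 1→Pit 2 = (188, -157, 0), Pit 1→Pit 3 = (97, -200, -11).
Normal n = (Pit 1→Pit 2) × (Pit 1→Pit 3) = (1727, 2068, -22371).
So ∂z/∂easting = −n_x/n_z = 0.07720 and ∂z/∂northing = −n_y/n_z = 0.09244.
|∇z| = √(a²+b²) = 0.12044, so dip δ = arctan(0.12044) = 6.87°.
True thickness = vertical thickness × cos δ = 159 × cos 6.87° = 157.86 ft.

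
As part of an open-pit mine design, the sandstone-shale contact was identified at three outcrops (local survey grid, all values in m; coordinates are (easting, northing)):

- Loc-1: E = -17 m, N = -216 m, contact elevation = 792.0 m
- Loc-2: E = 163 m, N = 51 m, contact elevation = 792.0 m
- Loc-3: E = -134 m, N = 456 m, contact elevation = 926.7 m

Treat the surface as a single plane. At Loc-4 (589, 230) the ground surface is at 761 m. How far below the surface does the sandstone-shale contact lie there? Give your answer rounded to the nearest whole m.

41 m

Let the plane be z = a·E + b·N + c.
Loc-2−Loc-1: 180a + 267b = 0;  Loc-3−Loc-1: −117a + 672b = 134.7.
Solving gives a = −0.23630, b = 0.15930.
Then c = 792 − a·-17 − b·-216 = 822.39.
At (589, 230): z_contact = −139.2 + 36.6 + 822.39 = 719.9 m.
Depth below ground = 761 − 719.9 = 41 m.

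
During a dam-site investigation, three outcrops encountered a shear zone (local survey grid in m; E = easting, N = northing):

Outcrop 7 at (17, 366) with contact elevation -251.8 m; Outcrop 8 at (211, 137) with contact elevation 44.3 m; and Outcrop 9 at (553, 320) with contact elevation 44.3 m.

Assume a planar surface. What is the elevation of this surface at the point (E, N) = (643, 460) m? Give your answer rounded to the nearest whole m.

Let the plane be z = a·E + b·N + c.
Outcrop 8−Outcrop 7: 194a − 229b = 296.1;  Outcrop 9−Outcrop 7: 536a − 46b = 296.1.
Solving gives a = 0.47607, b = −0.88970.
Then c = -251.8 − a·17 − b·366 = 65.74.
At (643, 460): z = 306.1 − 409.3 + 65.74 = -37.4 m.

-37 m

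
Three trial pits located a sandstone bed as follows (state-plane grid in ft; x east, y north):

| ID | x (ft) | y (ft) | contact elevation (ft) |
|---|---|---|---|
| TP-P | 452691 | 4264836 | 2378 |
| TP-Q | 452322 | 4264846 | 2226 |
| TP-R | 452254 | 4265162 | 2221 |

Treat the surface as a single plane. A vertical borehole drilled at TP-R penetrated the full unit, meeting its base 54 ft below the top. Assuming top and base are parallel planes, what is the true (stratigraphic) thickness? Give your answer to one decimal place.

49.8 ft

Two edge vectors: TP-P→TP-Q = (-369, 10, -152), TP-P→TP-R = (-437, 326, -157).
Normal n = (TP-P→TP-Q) × (TP-P→TP-R) = (47982, 8491, -115924).
So ∂z/∂x = −n_x/n_z = 0.41391 and ∂z/∂y = −n_y/n_z = 0.07325.
|∇z| = √(a²+b²) = 0.42034, so dip δ = arctan(0.42034) = 22.80°.
True thickness = vertical thickness × cos δ = 54 × cos 22.80° = 49.8 ft.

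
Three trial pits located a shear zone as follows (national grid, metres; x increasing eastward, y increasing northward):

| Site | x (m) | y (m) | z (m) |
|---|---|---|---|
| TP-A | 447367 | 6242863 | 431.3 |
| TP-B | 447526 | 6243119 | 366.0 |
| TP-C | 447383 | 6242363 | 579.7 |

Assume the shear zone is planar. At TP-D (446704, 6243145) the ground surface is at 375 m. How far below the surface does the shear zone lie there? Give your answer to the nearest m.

69 m

Let the plane be z = a·x + b·y + c.
TP-B−TP-A: 159a + 256b = −65.3;  TP-C−TP-A: 16a − 500b = 148.4.
Solving gives a = 0.06388344, b = −0.29475573.
Then c = 431.3 − a·447367 − b·6242863 = 1811971.60.
At (446704, 6243145): z_contact = 28537.0 − 1840202.8 + 1811971.60 = 305.8 m.
Depth below ground = 375 − 305.8 = 69 m.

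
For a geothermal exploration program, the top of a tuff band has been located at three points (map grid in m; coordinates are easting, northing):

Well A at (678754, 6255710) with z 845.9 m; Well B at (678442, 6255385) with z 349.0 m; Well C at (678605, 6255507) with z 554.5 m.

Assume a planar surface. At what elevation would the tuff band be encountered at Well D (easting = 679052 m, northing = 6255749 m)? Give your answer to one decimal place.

Two edge vectors: Well A→Well B = (-312, -325, -496.9), Well A→Well C = (-149, -203, -291.4).
Normal n = (Well A→Well B) × (Well A→Well C) = (-6165.7, -16878.7, 14911).
So ∂z/∂easting = −n_x/n_z = 0.413500101 and ∂z/∂northing = −n_y/n_z = 1.131962980.
Intercept c from Well A: 845.9 − 280664.85 − 7081232.14 = −7361051.08.
At (679052, 6255749): z = 280788.1 + 7081276.3 − 7361051.08 = 1013.3 m.

1013.3 m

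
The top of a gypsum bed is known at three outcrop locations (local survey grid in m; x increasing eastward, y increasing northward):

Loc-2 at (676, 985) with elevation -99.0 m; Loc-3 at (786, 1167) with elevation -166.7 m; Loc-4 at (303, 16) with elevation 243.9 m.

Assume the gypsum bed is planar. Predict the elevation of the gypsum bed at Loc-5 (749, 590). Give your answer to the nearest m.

22 m

Two edge vectors: Loc-2→Loc-3 = (110, 182, -67.7), Loc-2→Loc-4 = (-373, -969, 342.9).
Normal n = (Loc-2→Loc-3) × (Loc-2→Loc-4) = (-3193.5, -12466.9, -38704).
So ∂z/∂x = −n_x/n_z = −0.08251 and ∂z/∂y = −n_y/n_z = −0.32211.
Intercept c from Loc-2: -99 + 55.78 + 317.28 = 274.05.
At (749, 590): z = −61.8 − 190.0 + 274.05 = 22.2 m.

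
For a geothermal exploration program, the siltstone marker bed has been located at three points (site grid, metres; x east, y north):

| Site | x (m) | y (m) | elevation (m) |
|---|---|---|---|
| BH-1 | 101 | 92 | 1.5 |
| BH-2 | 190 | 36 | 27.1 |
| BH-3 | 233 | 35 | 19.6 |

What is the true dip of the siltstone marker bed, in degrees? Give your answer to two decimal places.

38.18°

Let the plane be z = a·x + b·y + c.
BH-2−BH-1: 89a − 56b = 25.6;  BH-3−BH-1: 132a − 57b = 18.1.
Solving gives a = −0.19215, b = −0.76253.
Gradient magnitude |∇z| = √(a² + b²) = √(0.03692 + 0.58145) = 0.78636.
True dip = arctan(0.78636) = 38.18°, dipping toward NNE (azimuth ≈ 014°).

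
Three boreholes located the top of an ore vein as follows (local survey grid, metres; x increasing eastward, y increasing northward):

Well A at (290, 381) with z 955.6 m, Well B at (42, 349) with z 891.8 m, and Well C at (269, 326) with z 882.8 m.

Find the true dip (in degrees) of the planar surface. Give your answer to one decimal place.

Two edge vectors: Well A→Well B = (-248, -32, -63.8), Well A→Well C = (-21, -55, -72.8).
Normal n = (Well A→Well B) × (Well A→Well C) = (-1179.4, -16714.6, 12968).
So ∂z/∂x = −n_x/n_z = 0.09095 and ∂z/∂y = −n_y/n_z = 1.28891.
Gradient magnitude |∇z| = √(a² + b²) = √(0.00827 + 1.66129) = 1.29212.
True dip = arctan(1.29212) = 52.3°, dipping toward S (azimuth ≈ 184°).

52.3°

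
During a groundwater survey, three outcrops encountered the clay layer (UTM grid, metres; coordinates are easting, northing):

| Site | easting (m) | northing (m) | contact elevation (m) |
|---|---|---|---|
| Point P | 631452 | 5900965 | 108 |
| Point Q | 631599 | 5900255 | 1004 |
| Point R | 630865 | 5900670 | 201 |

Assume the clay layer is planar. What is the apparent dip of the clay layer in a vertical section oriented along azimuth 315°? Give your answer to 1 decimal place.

Let the plane be z = a·easting + b·northing + c.
Point Q−Point P: 147a − 710b = 896;  Point R−Point P: −587a − 295b = 93.
Solving gives a = 0.43094, b = −1.17275.
Unit vector along 315° is (sin 315°, cos 315°) = (-0.7071, 0.7071).
Slope in that direction = a·(-0.7071) + b·(0.7071) = −1.13398.
Apparent dip = arctan|1.13398| = 48.6° (true dip is 51.3°, so apparent ≤ true as expected).

48.6°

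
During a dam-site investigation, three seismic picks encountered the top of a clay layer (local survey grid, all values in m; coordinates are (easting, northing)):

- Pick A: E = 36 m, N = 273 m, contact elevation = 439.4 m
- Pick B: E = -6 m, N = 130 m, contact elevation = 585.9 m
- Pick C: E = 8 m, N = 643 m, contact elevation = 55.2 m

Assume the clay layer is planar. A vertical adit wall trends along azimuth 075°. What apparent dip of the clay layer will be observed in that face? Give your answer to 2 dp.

Let the plane be z = a·E + b·N + c.
Pick B−Pick A: −42a − 143b = 146.5;  Pick C−Pick A: −28a + 370b = −384.2.
Solving gives a = 0.03764, b = −1.03553.
Unit vector along 075° is (sin 75°, cos 75°) = (0.9659, 0.2588).
Slope in that direction = a·(0.9659) + b·(0.2588) = −0.23166.
Apparent dip = arctan|0.23166| = 13.04° (true dip is 46.0°, so apparent ≤ true as expected).

13.04°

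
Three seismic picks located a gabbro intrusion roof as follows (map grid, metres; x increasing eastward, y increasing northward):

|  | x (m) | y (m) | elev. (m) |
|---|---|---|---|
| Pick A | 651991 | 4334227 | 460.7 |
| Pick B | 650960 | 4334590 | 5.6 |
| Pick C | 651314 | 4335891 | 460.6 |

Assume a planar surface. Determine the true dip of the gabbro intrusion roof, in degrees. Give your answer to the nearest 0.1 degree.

29.1°

Let the plane be z = a·x + b·y + c.
Pick B−Pick A: −1031a + 363b = −455.1;  Pick C−Pick A: −677a + 1664b = −0.1.
Solving gives a = 0.51519, b = 0.20955.
Gradient magnitude |∇z| = √(a² + b²) = √(0.26543 + 0.04391) = 0.55618.
True dip = arctan(0.55618) = 29.1°, dipping toward WSW (azimuth ≈ 248°).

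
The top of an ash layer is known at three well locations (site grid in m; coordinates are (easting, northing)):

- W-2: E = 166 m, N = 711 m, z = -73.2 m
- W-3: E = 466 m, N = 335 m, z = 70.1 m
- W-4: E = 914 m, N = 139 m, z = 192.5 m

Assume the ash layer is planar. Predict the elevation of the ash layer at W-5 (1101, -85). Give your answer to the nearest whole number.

Two edge vectors: W-2→W-3 = (300, -376, 143.3), W-2→W-4 = (748, -572, 265.7).
Normal n = (W-2→W-3) × (W-2→W-4) = (-17935.6, 27478.4, 109648).
So ∂z/∂E = −n_x/n_z = 0.16357 and ∂z/∂N = −n_y/n_z = −0.25061.
Intercept c from W-2: -73.2 − 27.15 + 178.18 = 77.83.
At (1101, -85): z = 180.1 + 21.3 + 77.83 = 279.2 m.

279 m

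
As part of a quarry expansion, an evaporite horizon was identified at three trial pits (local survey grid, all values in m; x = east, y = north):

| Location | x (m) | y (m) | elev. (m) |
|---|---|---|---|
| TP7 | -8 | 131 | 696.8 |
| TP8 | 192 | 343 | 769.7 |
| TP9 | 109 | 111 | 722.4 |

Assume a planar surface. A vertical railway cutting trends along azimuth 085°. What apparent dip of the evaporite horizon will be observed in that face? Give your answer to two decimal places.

13.95°

Let the plane be z = a·x + b·y + c.
TP8−TP7: 200a + 212b = 72.9;  TP9−TP7: 117a − 20b = 25.6.
Solving gives a = 0.23904, b = 0.11836.
Unit vector along 085° is (sin 85°, cos 85°) = (0.9962, 0.0872).
Slope in that direction = a·(0.9962) + b·(0.0872) = 0.24844.
Apparent dip = arctan|0.24844| = 13.95° (true dip is 14.9°, so apparent ≤ true as expected).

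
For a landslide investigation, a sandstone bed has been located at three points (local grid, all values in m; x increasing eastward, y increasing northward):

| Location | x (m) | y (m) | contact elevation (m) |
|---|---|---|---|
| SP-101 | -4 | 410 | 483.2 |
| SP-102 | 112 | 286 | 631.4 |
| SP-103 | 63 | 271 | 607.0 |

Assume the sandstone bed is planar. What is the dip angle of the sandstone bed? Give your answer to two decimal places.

Two edge vectors: SP-101→SP-102 = (116, -124, 148.2), SP-101→SP-103 = (67, -139, 123.8).
Normal n = (SP-101→SP-102) × (SP-101→SP-103) = (5248.6, -4431.4, -7816).
So ∂z/∂x = −n_x/n_z = 0.67152 and ∂z/∂y = −n_y/n_z = −0.56697.
Gradient magnitude |∇z| = √(a² + b²) = √(0.45094 + 0.32145) = 0.87886.
True dip = arctan(0.87886) = 41.31°, dipping toward NW (azimuth ≈ 310°).

41.31°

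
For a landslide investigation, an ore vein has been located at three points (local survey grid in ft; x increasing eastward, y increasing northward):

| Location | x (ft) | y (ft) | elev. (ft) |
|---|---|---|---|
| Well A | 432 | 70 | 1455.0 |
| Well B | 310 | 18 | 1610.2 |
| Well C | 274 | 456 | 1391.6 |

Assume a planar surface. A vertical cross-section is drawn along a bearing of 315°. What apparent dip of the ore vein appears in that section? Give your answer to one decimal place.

17.3°

Let the plane be z = a·x + b·y + c.
Well B−Well A: −122a − 52b = 155.2;  Well C−Well A: −158a + 386b = −63.4.
Solving gives a = −1.02355, b = −0.58321.
Unit vector along 315° is (sin 315°, cos 315°) = (-0.7071, 0.7071).
Slope in that direction = a·(-0.7071) + b·(0.7071) = 0.31136.
Apparent dip = arctan|0.31136| = 17.3° (true dip is 49.7°, so apparent ≤ true as expected).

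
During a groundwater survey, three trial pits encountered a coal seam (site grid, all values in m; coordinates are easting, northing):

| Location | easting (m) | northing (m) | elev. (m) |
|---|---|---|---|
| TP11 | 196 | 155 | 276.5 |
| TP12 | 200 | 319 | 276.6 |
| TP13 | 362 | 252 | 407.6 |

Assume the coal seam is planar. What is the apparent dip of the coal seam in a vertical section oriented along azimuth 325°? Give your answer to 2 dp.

25.40°

Let the plane be z = a·easting + b·northing + c.
TP12−TP11: 4a + 164b = 0.1;  TP13−TP11: 166a + 97b = 131.1.
Solving gives a = 0.80082, b = −0.01892.
Unit vector along 325° is (sin 325°, cos 325°) = (-0.5736, 0.8192).
Slope in that direction = a·(-0.5736) + b·(0.8192) = −0.47483.
Apparent dip = arctan|0.47483| = 25.40° (true dip is 38.7°, so apparent ≤ true as expected).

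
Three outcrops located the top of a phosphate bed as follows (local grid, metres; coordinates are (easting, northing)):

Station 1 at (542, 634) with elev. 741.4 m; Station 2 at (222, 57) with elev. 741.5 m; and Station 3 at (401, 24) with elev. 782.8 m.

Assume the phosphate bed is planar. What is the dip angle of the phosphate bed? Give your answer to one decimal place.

13.5°

Two edge vectors: Station 1→Station 2 = (-320, -577, 0.1), Station 1→Station 3 = (-141, -610, 41.4).
Normal n = (Station 1→Station 2) × (Station 1→Station 3) = (-23826.8, 13233.9, 113843).
So ∂z/∂E = −n_x/n_z = 0.20930 and ∂z/∂N = −n_y/n_z = −0.11625.
Gradient magnitude |∇z| = √(a² + b²) = √(0.04380 + 0.01351) = 0.23941.
True dip = arctan(0.23941) = 13.5°, dipping toward WNW (azimuth ≈ 299°).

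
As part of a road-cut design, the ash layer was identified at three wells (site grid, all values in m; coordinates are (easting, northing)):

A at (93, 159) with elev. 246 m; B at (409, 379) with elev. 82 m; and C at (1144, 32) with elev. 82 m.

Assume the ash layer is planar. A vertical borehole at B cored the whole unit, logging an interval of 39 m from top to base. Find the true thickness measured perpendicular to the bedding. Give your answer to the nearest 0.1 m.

Let the plane be z = a·E + b·N + c.
B−A: 316a + 220b = −164;  C−A: 1051a − 127b = −164.
Solving gives a = −0.20972, b = −0.44422.
|∇z| = √(a²+b²) = 0.49124, so dip δ = arctan(0.49124) = 26.16°.
True thickness = vertical thickness × cos δ = 39 × cos 26.16° = 35.0 m.

35.0 m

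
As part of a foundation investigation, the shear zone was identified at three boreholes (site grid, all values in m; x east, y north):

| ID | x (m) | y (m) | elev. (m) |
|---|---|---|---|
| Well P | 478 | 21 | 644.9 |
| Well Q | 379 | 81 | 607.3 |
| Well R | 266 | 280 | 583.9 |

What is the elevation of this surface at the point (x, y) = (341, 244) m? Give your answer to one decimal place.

Let the plane be z = a·x + b·y + c.
Well Q−Well P: −99a + 60b = −37.6;  Well R−Well P: −212a + 259b = −61.
Solving gives a = 0.47043, b = 0.14954.
Then c = 644.9 − a·478 − b·21 = 416.90.
At (341, 244): z = 160.4 + 36.5 + 416.90 = 613.8 m.

613.8 m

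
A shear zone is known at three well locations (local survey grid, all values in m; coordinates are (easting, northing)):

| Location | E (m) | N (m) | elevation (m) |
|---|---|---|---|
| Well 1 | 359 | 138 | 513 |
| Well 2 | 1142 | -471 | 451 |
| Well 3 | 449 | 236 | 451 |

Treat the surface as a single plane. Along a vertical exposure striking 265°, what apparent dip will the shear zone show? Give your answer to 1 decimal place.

19.8°

Two edge vectors: Well 1→Well 2 = (783, -609, -62), Well 1→Well 3 = (90, 98, -62).
Normal n = (Well 1→Well 2) × (Well 1→Well 3) = (43834, 42966, 131544).
So ∂z/∂E = −n_x/n_z = −0.33323 and ∂z/∂N = −n_y/n_z = −0.32663.
Unit vector along 265° is (sin 265°, cos 265°) = (-0.9962, -0.0872).
Slope in that direction = a·(-0.9962) + b·(-0.0872) = 0.36043.
Apparent dip = arctan|0.36043| = 19.8° (true dip is 25.0°, so apparent ≤ true as expected).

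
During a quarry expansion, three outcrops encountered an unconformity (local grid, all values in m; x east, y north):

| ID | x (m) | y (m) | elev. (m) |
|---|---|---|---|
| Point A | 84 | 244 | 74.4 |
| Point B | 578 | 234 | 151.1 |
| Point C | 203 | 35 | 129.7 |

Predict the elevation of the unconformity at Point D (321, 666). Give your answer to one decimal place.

Let the plane be z = a·x + b·y + c.
Point B−Point A: 494a − 10b = 76.7;  Point C−Point A: 119a − 209b = 55.3.
Solving gives a = 0.15165, b = −0.17824.
Then c = 74.4 − a·84 − b·244 = 105.15.
At (321, 666): z = 48.7 − 118.7 + 105.15 = 35.1 m.

35.1 m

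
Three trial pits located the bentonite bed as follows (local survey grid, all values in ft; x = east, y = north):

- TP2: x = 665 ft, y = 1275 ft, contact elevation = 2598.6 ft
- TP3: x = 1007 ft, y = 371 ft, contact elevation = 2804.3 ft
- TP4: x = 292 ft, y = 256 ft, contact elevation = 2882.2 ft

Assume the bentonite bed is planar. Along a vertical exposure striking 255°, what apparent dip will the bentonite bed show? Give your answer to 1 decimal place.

7.5°

Let the plane be z = a·x + b·y + c.
TP3−TP2: 342a − 904b = 205.7;  TP4−TP2: −373a − 1019b = 283.6.
Solving gives a = −0.06820, b = −0.25335.
Unit vector along 255° is (sin 255°, cos 255°) = (-0.9659, -0.2588).
Slope in that direction = a·(-0.9659) + b·(-0.2588) = 0.13145.
Apparent dip = arctan|0.13145| = 7.5° (true dip is 14.7°, so apparent ≤ true as expected).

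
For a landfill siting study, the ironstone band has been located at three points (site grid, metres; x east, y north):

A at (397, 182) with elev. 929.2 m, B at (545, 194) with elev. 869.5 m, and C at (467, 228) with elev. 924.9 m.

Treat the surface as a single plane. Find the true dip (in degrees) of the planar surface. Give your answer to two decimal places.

Two edge vectors: A→B = (148, 12, -59.7), A→C = (70, 46, -4.3).
Normal n = (A→B) × (A→C) = (2694.6, -3542.6, 5968).
So ∂z/∂x = −n_x/n_z = −0.45151 and ∂z/∂y = −n_y/n_z = 0.59360.
Gradient magnitude |∇z| = √(a² + b²) = √(0.20386 + 0.35236) = 0.74580.
True dip = arctan(0.74580) = 36.72°, dipping toward SE (azimuth ≈ 143°).

36.72°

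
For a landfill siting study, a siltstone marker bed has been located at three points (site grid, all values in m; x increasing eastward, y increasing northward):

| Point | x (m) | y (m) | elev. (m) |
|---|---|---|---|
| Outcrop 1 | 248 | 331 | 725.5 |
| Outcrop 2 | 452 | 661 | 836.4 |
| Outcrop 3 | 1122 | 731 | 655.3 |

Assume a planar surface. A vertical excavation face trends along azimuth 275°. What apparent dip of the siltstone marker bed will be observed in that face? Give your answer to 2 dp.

Let the plane be z = a·x + b·y + c.
Outcrop 2−Outcrop 1: 204a + 330b = 110.9;  Outcrop 3−Outcrop 1: 874a + 400b = −70.2.
Solving gives a = −0.32650, b = 0.53789.
Unit vector along 275° is (sin 275°, cos 275°) = (-0.9962, 0.0872).
Slope in that direction = a·(-0.9962) + b·(0.0872) = 0.37213.
Apparent dip = arctan|0.37213| = 20.41° (true dip is 32.2°, so apparent ≤ true as expected).

20.41°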